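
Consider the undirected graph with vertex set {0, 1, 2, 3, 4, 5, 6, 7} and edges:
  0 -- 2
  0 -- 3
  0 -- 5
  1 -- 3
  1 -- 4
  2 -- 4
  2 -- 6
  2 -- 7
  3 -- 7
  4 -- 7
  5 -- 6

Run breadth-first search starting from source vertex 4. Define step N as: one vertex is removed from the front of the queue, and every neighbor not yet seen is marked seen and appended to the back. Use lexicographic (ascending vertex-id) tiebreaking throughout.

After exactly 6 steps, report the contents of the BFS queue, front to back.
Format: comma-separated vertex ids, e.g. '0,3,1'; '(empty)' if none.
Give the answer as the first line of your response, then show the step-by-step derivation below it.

6,5

step 1: dequeue 4; queue=[1,2,7]; order=4
step 2: dequeue 1; queue=[2,7,3]; order=4,1
step 3: dequeue 2; queue=[7,3,0,6]; order=4,1,2
step 4: dequeue 7; queue=[3,0,6]; order=4,1,2,7
step 5: dequeue 3; queue=[0,6]; order=4,1,2,7,3
step 6: dequeue 0; queue=[6,5]; order=4,1,2,7,3,0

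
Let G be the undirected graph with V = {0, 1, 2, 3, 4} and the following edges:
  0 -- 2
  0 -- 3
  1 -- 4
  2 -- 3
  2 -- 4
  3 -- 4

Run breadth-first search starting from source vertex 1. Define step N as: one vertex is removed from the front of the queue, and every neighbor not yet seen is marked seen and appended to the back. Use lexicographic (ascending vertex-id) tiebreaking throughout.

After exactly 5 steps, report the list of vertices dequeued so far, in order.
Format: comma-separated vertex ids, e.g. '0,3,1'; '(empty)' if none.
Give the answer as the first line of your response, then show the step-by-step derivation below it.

1,4,2,3,0

step 1: dequeue 1; queue=[4]; order=1
step 2: dequeue 4; queue=[2,3]; order=1,4
step 3: dequeue 2; queue=[3,0]; order=1,4,2
step 4: dequeue 3; queue=[0]; order=1,4,2,3
step 5: dequeue 0; queue=[(empty)]; order=1,4,2,3,0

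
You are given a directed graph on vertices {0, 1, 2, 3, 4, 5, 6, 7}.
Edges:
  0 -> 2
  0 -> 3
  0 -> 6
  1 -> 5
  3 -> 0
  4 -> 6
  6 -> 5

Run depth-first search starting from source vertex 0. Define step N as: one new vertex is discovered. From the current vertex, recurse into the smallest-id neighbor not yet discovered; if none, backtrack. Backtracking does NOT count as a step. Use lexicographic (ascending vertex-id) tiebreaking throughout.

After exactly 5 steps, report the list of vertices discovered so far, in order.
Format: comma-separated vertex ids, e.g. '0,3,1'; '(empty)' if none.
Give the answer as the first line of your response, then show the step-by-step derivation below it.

0,2,3,6,5

step 1: discover 0; path=0; order=0
step 2: discover 2; path=0>2; order=0,2
step 3: discover 3; path=0>3; order=0,2,3
step 4: discover 6; path=0>6; order=0,2,3,6
step 5: discover 5; path=0>6>5; order=0,2,3,6,5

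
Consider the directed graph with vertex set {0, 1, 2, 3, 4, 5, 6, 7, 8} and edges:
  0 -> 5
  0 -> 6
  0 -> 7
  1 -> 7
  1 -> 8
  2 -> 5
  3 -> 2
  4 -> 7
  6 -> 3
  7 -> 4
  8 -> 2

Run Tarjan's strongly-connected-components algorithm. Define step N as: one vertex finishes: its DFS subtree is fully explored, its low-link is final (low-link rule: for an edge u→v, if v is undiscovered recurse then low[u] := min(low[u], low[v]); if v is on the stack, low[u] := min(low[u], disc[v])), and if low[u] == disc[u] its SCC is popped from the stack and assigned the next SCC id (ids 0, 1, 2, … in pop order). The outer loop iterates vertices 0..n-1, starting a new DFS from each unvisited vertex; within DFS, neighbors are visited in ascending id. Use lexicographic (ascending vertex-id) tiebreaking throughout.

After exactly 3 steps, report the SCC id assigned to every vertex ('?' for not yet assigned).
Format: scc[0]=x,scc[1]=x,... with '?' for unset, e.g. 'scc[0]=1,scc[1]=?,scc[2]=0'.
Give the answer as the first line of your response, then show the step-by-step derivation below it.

scc[0]=?,scc[1]=?,scc[2]=1,scc[3]=2,scc[4]=?,scc[5]=0,scc[6]=?,scc[7]=?,scc[8]=?

step 1: low=(low[0]=0,low[1]=?,low[2]=?,low[3]=?,low[4]=?,low[5]=1,low[6]=?,low[7]=?,low[8]=?); scc=(scc[0]=?,scc[1]=?,scc[2]=?,scc[3]=?,scc[4]=?,scc[5]=0,scc[6]=?,scc[7]=?,scc[8]=?)
step 2: low=(low[0]=0,low[1]=?,low[2]=4,low[3]=3,low[4]=?,low[5]=1,low[6]=2,low[7]=?,low[8]=?); scc=(scc[0]=?,scc[1]=?,scc[2]=1,scc[3]=?,scc[4]=?,scc[5]=0,scc[6]=?,scc[7]=?,scc[8]=?)
step 3: low=(low[0]=0,low[1]=?,low[2]=4,low[3]=3,low[4]=?,low[5]=1,low[6]=2,low[7]=?,low[8]=?); scc=(scc[0]=?,scc[1]=?,scc[2]=1,scc[3]=2,scc[4]=?,scc[5]=0,scc[6]=?,scc[7]=?,scc[8]=?)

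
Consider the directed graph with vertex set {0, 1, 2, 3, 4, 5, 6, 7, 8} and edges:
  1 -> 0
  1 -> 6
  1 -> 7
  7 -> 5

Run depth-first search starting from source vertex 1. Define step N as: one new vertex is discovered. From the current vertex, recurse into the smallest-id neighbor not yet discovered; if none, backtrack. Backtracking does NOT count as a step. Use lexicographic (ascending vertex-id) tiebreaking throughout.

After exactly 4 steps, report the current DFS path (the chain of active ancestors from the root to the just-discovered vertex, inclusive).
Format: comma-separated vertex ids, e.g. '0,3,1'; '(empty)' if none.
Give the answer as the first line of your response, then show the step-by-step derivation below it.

1,7

step 1: discover 1; path=1; order=1
step 2: discover 0; path=1>0; order=1,0
step 3: discover 6; path=1>6; order=1,0,6
step 4: discover 7; path=1>7; order=1,0,6,7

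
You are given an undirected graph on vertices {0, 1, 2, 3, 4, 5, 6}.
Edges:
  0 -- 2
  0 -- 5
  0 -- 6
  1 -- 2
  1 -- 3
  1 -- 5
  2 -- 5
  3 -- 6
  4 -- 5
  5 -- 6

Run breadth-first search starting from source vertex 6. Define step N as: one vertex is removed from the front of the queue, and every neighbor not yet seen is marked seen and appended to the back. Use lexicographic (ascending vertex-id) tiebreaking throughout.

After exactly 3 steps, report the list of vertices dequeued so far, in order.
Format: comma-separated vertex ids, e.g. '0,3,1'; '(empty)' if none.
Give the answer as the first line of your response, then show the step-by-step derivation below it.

6,0,3

step 1: dequeue 6; queue=[0,3,5]; order=6
step 2: dequeue 0; queue=[3,5,2]; order=6,0
step 3: dequeue 3; queue=[5,2,1]; order=6,0,3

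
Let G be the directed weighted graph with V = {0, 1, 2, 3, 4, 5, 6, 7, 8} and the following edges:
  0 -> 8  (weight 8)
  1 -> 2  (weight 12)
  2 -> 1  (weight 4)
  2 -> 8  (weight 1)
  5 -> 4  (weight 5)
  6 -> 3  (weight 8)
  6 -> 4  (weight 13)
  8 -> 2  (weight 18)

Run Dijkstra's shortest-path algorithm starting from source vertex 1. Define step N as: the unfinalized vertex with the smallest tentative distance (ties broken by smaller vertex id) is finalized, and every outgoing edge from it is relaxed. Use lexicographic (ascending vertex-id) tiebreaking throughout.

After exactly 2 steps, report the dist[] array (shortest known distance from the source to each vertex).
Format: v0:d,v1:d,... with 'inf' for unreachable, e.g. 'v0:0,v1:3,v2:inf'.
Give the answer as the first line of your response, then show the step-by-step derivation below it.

v0:inf,v1:0,v2:12,v3:inf,v4:inf,v5:inf,v6:inf,v7:inf,v8:13

step 1: dist = v0:inf,v1:0,v2:12,v3:inf,v4:inf,v5:inf,v6:inf,v7:inf,v8:inf
step 2: dist = v0:inf,v1:0,v2:12,v3:inf,v4:inf,v5:inf,v6:inf,v7:inf,v8:13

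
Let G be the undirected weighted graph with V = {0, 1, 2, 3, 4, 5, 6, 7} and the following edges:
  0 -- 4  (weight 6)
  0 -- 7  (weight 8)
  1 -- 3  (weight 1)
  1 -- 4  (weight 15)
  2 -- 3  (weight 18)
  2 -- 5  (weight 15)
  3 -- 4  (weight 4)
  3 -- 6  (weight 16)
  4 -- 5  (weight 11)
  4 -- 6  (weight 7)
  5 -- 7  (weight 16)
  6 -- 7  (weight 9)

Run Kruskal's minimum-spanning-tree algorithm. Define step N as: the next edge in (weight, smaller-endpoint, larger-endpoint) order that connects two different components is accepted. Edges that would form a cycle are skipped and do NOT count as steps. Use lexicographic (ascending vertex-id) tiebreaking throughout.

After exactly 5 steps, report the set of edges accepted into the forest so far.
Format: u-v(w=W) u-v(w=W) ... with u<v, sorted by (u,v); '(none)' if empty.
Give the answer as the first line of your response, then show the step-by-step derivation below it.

0-4(w=6) 0-7(w=8) 1-3(w=1) 3-4(w=4) 4-6(w=7)

step 1: add edge 1-3 (w=1); MST = {1-3(w=1)}
step 2: add edge 3-4 (w=4); MST = {1-3(w=1) 3-4(w=4)}
step 3: add edge 0-4 (w=6); MST = {0-4(w=6) 1-3(w=1) 3-4(w=4)}
step 4: add edge 4-6 (w=7); MST = {0-4(w=6) 1-3(w=1) 3-4(w=4) 4-6(w=7)}
step 5: add edge 0-7 (w=8); MST = {0-4(w=6) 0-7(w=8) 1-3(w=1) 3-4(w=4) 4-6(w=7)}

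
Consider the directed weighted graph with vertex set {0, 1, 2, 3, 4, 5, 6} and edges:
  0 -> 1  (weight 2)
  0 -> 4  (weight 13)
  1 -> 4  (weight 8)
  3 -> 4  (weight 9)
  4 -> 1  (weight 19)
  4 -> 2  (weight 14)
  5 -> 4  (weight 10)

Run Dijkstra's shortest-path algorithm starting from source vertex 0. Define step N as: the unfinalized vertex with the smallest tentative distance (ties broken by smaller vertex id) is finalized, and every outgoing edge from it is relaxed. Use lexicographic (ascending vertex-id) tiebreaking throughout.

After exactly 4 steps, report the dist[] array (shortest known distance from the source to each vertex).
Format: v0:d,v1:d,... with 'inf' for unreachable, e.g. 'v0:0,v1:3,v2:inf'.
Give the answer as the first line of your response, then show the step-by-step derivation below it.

v0:0,v1:2,v2:24,v3:inf,v4:10,v5:inf,v6:inf

step 1: dist = v0:0,v1:2,v2:inf,v3:inf,v4:13,v5:inf,v6:inf
step 2: dist = v0:0,v1:2,v2:inf,v3:inf,v4:10,v5:inf,v6:inf
step 3: dist = v0:0,v1:2,v2:24,v3:inf,v4:10,v5:inf,v6:inf
step 4: dist = v0:0,v1:2,v2:24,v3:inf,v4:10,v5:inf,v6:inf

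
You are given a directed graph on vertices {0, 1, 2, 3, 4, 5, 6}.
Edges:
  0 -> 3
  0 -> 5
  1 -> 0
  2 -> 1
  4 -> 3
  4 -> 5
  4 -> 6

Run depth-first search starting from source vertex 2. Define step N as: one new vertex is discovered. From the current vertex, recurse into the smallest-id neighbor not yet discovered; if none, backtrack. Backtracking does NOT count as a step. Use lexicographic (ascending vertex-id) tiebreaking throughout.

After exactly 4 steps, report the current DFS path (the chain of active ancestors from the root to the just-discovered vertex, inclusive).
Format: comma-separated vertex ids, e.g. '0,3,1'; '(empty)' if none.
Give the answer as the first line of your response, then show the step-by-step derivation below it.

2,1,0,3

step 1: discover 2; path=2; order=2
step 2: discover 1; path=2>1; order=2,1
step 3: discover 0; path=2>1>0; order=2,1,0
step 4: discover 3; path=2>1>0>3; order=2,1,0,3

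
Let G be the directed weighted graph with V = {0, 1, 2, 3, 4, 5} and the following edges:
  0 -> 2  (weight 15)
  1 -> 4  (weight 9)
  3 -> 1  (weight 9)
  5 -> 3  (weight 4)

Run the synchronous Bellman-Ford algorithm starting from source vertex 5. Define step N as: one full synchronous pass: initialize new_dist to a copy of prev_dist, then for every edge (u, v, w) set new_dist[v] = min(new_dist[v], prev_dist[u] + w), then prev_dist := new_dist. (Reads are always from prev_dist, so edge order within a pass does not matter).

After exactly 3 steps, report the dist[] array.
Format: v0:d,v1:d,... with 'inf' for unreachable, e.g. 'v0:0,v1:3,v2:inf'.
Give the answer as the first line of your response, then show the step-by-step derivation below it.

v0:inf,v1:13,v2:inf,v3:4,v4:22,v5:0

step 1: dist = v0:inf,v1:inf,v2:inf,v3:4,v4:inf,v5:0
step 2: dist = v0:inf,v1:13,v2:inf,v3:4,v4:inf,v5:0
step 3: dist = v0:inf,v1:13,v2:inf,v3:4,v4:22,v5:0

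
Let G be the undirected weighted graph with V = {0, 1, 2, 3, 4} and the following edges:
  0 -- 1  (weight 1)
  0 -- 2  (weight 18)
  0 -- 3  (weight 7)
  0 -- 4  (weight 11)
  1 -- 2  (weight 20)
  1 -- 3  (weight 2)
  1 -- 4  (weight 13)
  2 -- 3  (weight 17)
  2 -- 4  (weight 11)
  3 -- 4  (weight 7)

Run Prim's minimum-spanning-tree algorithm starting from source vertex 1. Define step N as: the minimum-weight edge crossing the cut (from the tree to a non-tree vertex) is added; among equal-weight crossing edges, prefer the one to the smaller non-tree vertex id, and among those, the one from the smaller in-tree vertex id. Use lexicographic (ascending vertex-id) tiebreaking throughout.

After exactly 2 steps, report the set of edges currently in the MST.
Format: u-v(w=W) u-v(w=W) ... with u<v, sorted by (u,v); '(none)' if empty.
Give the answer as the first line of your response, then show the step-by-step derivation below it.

0-1(w=1) 1-3(w=2)

step 1: add edge 0-1 (w=1); MST = {0-1(w=1)}
step 2: add edge 1-3 (w=2); MST = {0-1(w=1) 1-3(w=2)}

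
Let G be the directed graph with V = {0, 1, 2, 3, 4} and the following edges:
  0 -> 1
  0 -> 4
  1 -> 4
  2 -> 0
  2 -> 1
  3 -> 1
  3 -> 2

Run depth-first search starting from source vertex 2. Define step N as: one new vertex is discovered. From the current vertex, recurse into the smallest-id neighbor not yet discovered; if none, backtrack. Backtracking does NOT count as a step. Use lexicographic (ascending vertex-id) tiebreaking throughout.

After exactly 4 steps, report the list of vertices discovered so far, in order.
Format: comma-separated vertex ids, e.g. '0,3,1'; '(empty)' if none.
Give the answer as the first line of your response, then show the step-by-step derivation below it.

2,0,1,4

step 1: discover 2; path=2; order=2
step 2: discover 0; path=2>0; order=2,0
step 3: discover 1; path=2>0>1; order=2,0,1
step 4: discover 4; path=2>0>1>4; order=2,0,1,4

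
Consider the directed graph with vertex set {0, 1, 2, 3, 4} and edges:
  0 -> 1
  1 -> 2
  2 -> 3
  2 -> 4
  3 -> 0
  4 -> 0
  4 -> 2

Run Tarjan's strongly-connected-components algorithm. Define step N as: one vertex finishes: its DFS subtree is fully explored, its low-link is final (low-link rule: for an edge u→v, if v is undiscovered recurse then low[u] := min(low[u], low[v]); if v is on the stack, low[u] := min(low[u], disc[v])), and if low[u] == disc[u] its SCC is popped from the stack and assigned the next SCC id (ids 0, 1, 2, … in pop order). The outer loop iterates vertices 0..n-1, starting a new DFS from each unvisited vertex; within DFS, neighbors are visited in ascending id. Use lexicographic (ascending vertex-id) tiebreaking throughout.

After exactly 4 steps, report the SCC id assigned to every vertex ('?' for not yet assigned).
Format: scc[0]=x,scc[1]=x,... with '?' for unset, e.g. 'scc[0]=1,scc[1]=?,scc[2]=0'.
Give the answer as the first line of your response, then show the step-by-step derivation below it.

scc[0]=?,scc[1]=?,scc[2]=?,scc[3]=?,scc[4]=?

step 1: low=(low[0]=0,low[1]=1,low[2]=2,low[3]=0,low[4]=?); scc=(scc[0]=?,scc[1]=?,scc[2]=?,scc[3]=?,scc[4]=?)
step 2: low=(low[0]=0,low[1]=1,low[2]=0,low[3]=0,low[4]=0); scc=(scc[0]=?,scc[1]=?,scc[2]=?,scc[3]=?,scc[4]=?)
step 3: low=(low[0]=0,low[1]=1,low[2]=0,low[3]=0,low[4]=0); scc=(scc[0]=?,scc[1]=?,scc[2]=?,scc[3]=?,scc[4]=?)
step 4: low=(low[0]=0,low[1]=0,low[2]=0,low[3]=0,low[4]=0); scc=(scc[0]=?,scc[1]=?,scc[2]=?,scc[3]=?,scc[4]=?)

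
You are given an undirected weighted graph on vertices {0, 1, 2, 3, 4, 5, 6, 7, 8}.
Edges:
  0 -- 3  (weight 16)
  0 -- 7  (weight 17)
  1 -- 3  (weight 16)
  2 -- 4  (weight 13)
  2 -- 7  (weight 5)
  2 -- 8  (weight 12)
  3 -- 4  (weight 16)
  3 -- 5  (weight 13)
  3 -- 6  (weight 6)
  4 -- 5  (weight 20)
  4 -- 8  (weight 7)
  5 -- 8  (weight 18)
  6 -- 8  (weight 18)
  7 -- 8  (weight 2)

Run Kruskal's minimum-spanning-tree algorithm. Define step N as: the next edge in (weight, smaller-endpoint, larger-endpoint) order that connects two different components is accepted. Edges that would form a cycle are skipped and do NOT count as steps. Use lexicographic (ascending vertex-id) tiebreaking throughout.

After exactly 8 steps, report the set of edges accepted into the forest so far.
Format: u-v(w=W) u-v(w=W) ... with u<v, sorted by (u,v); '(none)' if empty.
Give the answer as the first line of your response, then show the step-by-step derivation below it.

0-3(w=16) 1-3(w=16) 2-7(w=5) 3-4(w=16) 3-5(w=13) 3-6(w=6) 4-8(w=7) 7-8(w=2)

step 1: add edge 7-8 (w=2); MST = {7-8(w=2)}
step 2: add edge 2-7 (w=5); MST = {2-7(w=5) 7-8(w=2)}
step 3: add edge 3-6 (w=6); MST = {2-7(w=5) 3-6(w=6) 7-8(w=2)}
step 4: add edge 4-8 (w=7); MST = {2-7(w=5) 3-6(w=6) 4-8(w=7) 7-8(w=2)}
step 5: add edge 3-5 (w=13); MST = {2-7(w=5) 3-5(w=13) 3-6(w=6) 4-8(w=7) 7-8(w=2)}
step 6: add edge 0-3 (w=16); MST = {0-3(w=16) 2-7(w=5) 3-5(w=13) 3-6(w=6) 4-8(w=7) 7-8(w=2)}
step 7: add edge 1-3 (w=16); MST = {0-3(w=16) 1-3(w=16) 2-7(w=5) 3-5(w=13) 3-6(w=6) 4-8(w=7) 7-8(w=2)}
step 8: add edge 3-4 (w=16); MST = {0-3(w=16) 1-3(w=16) 2-7(w=5) 3-4(w=16) 3-5(w=13) 3-6(w=6) 4-8(w=7) 7-8(w=2)}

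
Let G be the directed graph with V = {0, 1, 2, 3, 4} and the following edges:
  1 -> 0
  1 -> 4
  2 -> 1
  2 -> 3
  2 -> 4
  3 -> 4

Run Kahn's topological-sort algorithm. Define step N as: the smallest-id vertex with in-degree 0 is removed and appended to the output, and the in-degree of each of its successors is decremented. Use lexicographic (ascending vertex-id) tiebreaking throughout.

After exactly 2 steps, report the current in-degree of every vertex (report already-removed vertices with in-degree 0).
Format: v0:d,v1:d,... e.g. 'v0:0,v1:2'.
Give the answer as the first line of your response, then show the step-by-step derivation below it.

v0:0,v1:0,v2:0,v3:0,v4:1

step 1: output 2; order=[2]; indeg=(1,0,0,0,2)
step 2: output 1; order=[2,1]; indeg=(0,0,0,0,1)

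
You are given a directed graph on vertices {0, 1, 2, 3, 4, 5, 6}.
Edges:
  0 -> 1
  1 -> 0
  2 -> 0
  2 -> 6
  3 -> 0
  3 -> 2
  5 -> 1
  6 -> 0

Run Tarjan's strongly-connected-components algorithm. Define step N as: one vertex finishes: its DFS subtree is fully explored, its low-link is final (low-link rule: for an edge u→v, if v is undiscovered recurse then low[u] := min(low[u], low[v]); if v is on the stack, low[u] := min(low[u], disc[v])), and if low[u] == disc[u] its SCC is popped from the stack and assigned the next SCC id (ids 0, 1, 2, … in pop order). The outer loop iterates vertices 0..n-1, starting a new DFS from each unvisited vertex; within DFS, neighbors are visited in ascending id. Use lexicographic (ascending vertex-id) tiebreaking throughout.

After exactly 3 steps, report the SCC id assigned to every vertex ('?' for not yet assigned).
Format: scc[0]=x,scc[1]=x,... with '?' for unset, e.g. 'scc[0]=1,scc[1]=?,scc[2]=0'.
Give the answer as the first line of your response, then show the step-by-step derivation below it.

scc[0]=0,scc[1]=0,scc[2]=?,scc[3]=?,scc[4]=?,scc[5]=?,scc[6]=1

step 1: low=(low[0]=0,low[1]=0,low[2]=?,low[3]=?,low[4]=?,low[5]=?,low[6]=?); scc=(scc[0]=?,scc[1]=?,scc[2]=?,scc[3]=?,scc[4]=?,scc[5]=?,scc[6]=?)
step 2: low=(low[0]=0,low[1]=0,low[2]=?,low[3]=?,low[4]=?,low[5]=?,low[6]=?); scc=(scc[0]=0,scc[1]=0,scc[2]=?,scc[3]=?,scc[4]=?,scc[5]=?,scc[6]=?)
step 3: low=(low[0]=0,low[1]=0,low[2]=2,low[3]=?,low[4]=?,low[5]=?,low[6]=3); scc=(scc[0]=0,scc[1]=0,scc[2]=?,scc[3]=?,scc[4]=?,scc[5]=?,scc[6]=1)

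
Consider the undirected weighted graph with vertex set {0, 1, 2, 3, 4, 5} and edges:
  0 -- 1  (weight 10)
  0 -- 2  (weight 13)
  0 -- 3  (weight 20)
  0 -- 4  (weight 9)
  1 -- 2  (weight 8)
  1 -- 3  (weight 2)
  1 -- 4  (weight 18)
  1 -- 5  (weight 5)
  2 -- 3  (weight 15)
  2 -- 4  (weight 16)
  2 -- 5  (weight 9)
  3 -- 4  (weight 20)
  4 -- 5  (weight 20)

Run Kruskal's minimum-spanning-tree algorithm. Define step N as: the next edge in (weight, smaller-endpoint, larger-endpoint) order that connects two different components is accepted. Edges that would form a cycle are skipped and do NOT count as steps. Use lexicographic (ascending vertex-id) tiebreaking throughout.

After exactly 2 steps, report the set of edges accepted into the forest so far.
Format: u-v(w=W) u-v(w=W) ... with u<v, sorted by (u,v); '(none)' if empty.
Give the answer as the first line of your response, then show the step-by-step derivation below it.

1-3(w=2) 1-5(w=5)

step 1: add edge 1-3 (w=2); MST = {1-3(w=2)}
step 2: add edge 1-5 (w=5); MST = {1-3(w=2) 1-5(w=5)}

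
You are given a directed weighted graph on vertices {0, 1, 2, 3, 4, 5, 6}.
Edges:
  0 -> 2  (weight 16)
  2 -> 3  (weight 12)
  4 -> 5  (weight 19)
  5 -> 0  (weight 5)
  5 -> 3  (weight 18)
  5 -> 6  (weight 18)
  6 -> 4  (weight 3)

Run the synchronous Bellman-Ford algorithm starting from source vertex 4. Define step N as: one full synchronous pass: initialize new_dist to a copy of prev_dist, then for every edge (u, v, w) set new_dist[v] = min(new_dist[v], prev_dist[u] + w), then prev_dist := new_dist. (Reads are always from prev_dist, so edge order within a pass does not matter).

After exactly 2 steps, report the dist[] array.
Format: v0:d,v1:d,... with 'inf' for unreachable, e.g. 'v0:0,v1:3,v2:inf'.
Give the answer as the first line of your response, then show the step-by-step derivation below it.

v0:24,v1:inf,v2:inf,v3:37,v4:0,v5:19,v6:37

step 1: dist = v0:inf,v1:inf,v2:inf,v3:inf,v4:0,v5:19,v6:inf
step 2: dist = v0:24,v1:inf,v2:inf,v3:37,v4:0,v5:19,v6:37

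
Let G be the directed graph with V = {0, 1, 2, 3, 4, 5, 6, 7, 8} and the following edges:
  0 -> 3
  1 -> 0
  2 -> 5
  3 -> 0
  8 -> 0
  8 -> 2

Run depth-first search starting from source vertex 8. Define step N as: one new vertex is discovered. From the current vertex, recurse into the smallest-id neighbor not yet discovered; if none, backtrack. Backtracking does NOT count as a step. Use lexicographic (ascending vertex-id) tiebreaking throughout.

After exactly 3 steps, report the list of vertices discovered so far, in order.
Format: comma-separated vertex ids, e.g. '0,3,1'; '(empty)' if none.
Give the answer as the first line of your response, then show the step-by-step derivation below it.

8,0,3

step 1: discover 8; path=8; order=8
step 2: discover 0; path=8>0; order=8,0
step 3: discover 3; path=8>0>3; order=8,0,3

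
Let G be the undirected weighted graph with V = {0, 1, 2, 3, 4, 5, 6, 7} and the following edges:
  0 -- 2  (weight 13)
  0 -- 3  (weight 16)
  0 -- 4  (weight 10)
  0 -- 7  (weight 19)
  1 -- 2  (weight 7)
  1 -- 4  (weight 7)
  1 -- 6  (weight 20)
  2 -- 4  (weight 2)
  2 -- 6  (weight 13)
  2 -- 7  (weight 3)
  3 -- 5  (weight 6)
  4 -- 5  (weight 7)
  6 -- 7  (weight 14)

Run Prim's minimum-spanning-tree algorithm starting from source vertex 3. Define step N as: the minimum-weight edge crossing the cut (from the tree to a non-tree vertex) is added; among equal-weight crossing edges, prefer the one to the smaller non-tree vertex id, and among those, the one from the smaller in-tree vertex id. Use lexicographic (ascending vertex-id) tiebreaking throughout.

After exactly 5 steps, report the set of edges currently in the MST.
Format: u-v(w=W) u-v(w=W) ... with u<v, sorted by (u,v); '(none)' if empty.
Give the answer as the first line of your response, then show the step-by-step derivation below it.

1-2(w=7) 2-4(w=2) 2-7(w=3) 3-5(w=6) 4-5(w=7)

step 1: add edge 3-5 (w=6); MST = {3-5(w=6)}
step 2: add edge 4-5 (w=7); MST = {3-5(w=6) 4-5(w=7)}
step 3: add edge 2-4 (w=2); MST = {2-4(w=2) 3-5(w=6) 4-5(w=7)}
step 4: add edge 2-7 (w=3); MST = {2-4(w=2) 2-7(w=3) 3-5(w=6) 4-5(w=7)}
step 5: add edge 1-2 (w=7); MST = {1-2(w=7) 2-4(w=2) 2-7(w=3) 3-5(w=6) 4-5(w=7)}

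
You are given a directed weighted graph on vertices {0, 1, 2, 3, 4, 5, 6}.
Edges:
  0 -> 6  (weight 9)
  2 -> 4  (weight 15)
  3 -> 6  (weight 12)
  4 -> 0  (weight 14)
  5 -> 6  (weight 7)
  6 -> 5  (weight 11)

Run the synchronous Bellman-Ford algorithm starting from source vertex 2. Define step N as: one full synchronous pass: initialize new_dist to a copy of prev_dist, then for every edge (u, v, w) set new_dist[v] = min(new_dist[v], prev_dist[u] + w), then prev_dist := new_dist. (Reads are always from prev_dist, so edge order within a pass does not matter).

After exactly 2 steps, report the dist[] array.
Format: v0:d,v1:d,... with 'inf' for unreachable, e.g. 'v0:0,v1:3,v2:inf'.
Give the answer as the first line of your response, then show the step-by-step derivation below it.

v0:29,v1:inf,v2:0,v3:inf,v4:15,v5:inf,v6:inf

step 1: dist = v0:inf,v1:inf,v2:0,v3:inf,v4:15,v5:inf,v6:inf
step 2: dist = v0:29,v1:inf,v2:0,v3:inf,v4:15,v5:inf,v6:inf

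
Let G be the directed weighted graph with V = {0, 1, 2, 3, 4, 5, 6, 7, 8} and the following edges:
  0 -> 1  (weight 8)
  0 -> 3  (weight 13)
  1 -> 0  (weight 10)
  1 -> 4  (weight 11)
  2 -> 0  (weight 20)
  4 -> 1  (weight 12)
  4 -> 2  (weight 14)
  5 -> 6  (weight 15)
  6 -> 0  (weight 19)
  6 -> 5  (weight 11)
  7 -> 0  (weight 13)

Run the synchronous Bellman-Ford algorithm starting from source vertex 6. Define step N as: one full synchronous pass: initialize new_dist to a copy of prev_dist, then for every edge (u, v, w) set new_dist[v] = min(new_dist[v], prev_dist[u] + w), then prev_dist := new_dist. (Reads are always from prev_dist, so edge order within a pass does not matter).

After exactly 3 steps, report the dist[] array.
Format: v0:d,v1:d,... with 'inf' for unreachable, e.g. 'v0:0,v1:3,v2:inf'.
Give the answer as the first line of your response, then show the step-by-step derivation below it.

v0:19,v1:27,v2:inf,v3:32,v4:38,v5:11,v6:0,v7:inf,v8:inf

step 1: dist = v0:19,v1:inf,v2:inf,v3:inf,v4:inf,v5:11,v6:0,v7:inf,v8:inf
step 2: dist = v0:19,v1:27,v2:inf,v3:32,v4:inf,v5:11,v6:0,v7:inf,v8:inf
step 3: dist = v0:19,v1:27,v2:inf,v3:32,v4:38,v5:11,v6:0,v7:inf,v8:inf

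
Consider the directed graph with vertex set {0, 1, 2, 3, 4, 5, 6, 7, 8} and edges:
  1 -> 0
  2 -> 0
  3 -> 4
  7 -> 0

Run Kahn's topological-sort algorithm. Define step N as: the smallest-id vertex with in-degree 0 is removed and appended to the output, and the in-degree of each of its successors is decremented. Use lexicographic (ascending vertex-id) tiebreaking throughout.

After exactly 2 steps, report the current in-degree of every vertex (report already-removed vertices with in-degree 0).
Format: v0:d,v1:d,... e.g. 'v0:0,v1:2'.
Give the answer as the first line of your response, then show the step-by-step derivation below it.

v0:1,v1:0,v2:0,v3:0,v4:1,v5:0,v6:0,v7:0,v8:0

step 1: output 1; order=[1]; indeg=(2,0,0,0,1,0,0,0,0)
step 2: output 2; order=[1,2]; indeg=(1,0,0,0,1,0,0,0,0)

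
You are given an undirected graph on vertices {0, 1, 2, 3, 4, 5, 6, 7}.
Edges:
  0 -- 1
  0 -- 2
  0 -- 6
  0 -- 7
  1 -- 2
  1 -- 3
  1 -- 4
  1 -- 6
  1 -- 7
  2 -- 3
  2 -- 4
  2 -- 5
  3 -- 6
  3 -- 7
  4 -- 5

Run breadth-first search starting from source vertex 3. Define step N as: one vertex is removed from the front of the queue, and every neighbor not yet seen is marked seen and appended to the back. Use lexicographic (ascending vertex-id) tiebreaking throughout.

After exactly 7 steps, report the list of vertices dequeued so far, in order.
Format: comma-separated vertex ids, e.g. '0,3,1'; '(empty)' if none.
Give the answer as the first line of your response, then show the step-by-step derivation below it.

3,1,2,6,7,0,4

step 1: dequeue 3; queue=[1,2,6,7]; order=3
step 2: dequeue 1; queue=[2,6,7,0,4]; order=3,1
step 3: dequeue 2; queue=[6,7,0,4,5]; order=3,1,2
step 4: dequeue 6; queue=[7,0,4,5]; order=3,1,2,6
step 5: dequeue 7; queue=[0,4,5]; order=3,1,2,6,7
step 6: dequeue 0; queue=[4,5]; order=3,1,2,6,7,0
step 7: dequeue 4; queue=[5]; order=3,1,2,6,7,0,4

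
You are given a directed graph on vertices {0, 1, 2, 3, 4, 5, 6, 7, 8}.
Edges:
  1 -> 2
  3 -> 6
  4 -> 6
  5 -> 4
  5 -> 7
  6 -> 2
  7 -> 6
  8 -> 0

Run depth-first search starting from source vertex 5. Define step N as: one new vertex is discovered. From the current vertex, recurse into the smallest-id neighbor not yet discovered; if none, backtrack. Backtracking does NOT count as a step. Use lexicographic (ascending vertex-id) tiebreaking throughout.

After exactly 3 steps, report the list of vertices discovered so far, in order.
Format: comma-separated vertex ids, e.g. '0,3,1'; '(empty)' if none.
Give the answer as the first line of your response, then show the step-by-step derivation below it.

5,4,6

step 1: discover 5; path=5; order=5
step 2: discover 4; path=5>4; order=5,4
step 3: discover 6; path=5>4>6; order=5,4,6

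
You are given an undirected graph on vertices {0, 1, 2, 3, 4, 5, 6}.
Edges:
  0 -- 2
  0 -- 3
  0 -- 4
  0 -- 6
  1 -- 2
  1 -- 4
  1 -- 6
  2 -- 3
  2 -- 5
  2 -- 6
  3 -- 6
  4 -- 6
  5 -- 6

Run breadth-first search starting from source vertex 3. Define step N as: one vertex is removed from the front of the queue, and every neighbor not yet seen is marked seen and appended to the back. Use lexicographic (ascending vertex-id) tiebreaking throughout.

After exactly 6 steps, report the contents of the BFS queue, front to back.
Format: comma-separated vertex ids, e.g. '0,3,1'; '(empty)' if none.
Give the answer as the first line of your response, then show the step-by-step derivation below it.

5

step 1: dequeue 3; queue=[0,2,6]; order=3
step 2: dequeue 0; queue=[2,6,4]; order=3,0
step 3: dequeue 2; queue=[6,4,1,5]; order=3,0,2
step 4: dequeue 6; queue=[4,1,5]; order=3,0,2,6
step 5: dequeue 4; queue=[1,5]; order=3,0,2,6,4
step 6: dequeue 1; queue=[5]; order=3,0,2,6,4,1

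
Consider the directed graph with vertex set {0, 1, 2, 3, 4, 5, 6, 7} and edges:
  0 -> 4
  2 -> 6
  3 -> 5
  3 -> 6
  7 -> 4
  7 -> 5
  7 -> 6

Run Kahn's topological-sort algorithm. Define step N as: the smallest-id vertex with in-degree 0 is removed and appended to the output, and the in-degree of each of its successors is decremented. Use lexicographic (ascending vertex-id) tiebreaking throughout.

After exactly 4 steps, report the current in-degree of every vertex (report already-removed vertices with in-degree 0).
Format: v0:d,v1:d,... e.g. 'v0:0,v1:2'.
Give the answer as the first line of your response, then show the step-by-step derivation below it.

v0:0,v1:0,v2:0,v3:0,v4:1,v5:1,v6:1,v7:0

step 1: output 0; order=[0]; indeg=(0,0,0,0,1,2,3,0)
step 2: output 1; order=[0,1]; indeg=(0,0,0,0,1,2,3,0)
step 3: output 2; order=[0,1,2]; indeg=(0,0,0,0,1,2,2,0)
step 4: output 3; order=[0,1,2,3]; indeg=(0,0,0,0,1,1,1,0)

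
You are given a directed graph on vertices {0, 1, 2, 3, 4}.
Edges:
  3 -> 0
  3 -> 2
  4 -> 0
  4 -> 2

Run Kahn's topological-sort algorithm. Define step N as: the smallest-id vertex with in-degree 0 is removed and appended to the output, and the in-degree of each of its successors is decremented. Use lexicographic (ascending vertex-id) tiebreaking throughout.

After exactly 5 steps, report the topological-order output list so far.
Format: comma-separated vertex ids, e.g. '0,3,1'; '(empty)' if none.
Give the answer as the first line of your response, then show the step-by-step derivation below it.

1,3,4,0,2

step 1: output 1; order=[1]; indeg=(2,0,2,0,0)
step 2: output 3; order=[1,3]; indeg=(1,0,1,0,0)
step 3: output 4; order=[1,3,4]; indeg=(0,0,0,0,0)
step 4: output 0; order=[1,3,4,0]; indeg=(0,0,0,0,0)
step 5: output 2; order=[1,3,4,0,2]; indeg=(0,0,0,0,0)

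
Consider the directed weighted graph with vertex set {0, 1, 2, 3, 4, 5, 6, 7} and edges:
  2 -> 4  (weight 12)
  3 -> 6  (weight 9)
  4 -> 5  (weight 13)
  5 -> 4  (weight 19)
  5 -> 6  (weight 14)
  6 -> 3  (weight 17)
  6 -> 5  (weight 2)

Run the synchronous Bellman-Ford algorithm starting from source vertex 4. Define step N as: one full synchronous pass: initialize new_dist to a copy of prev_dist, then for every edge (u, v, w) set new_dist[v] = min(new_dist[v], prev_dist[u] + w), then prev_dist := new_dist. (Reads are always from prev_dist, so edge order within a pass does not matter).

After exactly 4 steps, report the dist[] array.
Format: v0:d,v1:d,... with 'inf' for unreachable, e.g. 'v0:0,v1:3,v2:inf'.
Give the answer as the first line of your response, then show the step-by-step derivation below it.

v0:inf,v1:inf,v2:inf,v3:44,v4:0,v5:13,v6:27,v7:inf

step 1: dist = v0:inf,v1:inf,v2:inf,v3:inf,v4:0,v5:13,v6:inf,v7:inf
step 2: dist = v0:inf,v1:inf,v2:inf,v3:inf,v4:0,v5:13,v6:27,v7:inf
step 3: dist = v0:inf,v1:inf,v2:inf,v3:44,v4:0,v5:13,v6:27,v7:inf
step 4: dist = v0:inf,v1:inf,v2:inf,v3:44,v4:0,v5:13,v6:27,v7:inf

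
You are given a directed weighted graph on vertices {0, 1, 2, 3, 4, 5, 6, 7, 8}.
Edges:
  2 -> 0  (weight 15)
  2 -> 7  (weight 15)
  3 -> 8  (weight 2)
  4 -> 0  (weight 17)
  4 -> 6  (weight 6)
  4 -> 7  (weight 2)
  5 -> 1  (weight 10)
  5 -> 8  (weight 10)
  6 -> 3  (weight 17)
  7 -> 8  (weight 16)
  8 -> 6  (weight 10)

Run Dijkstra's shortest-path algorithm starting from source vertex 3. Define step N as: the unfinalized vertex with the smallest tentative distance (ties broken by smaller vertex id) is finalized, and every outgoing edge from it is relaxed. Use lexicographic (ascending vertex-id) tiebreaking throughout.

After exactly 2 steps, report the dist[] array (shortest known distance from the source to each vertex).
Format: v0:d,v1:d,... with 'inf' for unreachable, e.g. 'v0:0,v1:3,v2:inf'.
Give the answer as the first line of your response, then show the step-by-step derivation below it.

v0:inf,v1:inf,v2:inf,v3:0,v4:inf,v5:inf,v6:12,v7:inf,v8:2

step 1: dist = v0:inf,v1:inf,v2:inf,v3:0,v4:inf,v5:inf,v6:inf,v7:inf,v8:2
step 2: dist = v0:inf,v1:inf,v2:inf,v3:0,v4:inf,v5:inf,v6:12,v7:inf,v8:2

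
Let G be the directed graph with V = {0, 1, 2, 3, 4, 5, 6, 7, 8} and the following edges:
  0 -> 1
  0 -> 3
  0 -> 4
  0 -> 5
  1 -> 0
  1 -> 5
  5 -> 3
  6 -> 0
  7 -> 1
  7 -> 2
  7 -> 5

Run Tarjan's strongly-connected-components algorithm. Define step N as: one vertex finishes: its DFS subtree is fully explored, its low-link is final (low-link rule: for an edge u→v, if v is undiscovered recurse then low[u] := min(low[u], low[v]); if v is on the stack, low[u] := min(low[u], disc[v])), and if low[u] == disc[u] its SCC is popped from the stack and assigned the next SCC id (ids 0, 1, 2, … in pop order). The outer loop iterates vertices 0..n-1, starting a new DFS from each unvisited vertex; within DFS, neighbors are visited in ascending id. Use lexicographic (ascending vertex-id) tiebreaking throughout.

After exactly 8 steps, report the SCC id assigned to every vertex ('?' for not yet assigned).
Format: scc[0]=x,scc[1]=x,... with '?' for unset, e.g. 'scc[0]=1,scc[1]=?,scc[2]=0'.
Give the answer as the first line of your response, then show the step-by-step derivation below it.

scc[0]=3,scc[1]=3,scc[2]=4,scc[3]=0,scc[4]=2,scc[5]=1,scc[6]=5,scc[7]=6,scc[8]=?

step 1: low=(low[0]=0,low[1]=0,low[2]=?,low[3]=3,low[4]=?,low[5]=2,low[6]=?,low[7]=?,low[8]=?); scc=(scc[0]=?,scc[1]=?,scc[2]=?,scc[3]=0,scc[4]=?,scc[5]=?,scc[6]=?,scc[7]=?,scc[8]=?)
step 2: low=(low[0]=0,low[1]=0,low[2]=?,low[3]=3,low[4]=?,low[5]=2,low[6]=?,low[7]=?,low[8]=?); scc=(scc[0]=?,scc[1]=?,scc[2]=?,scc[3]=0,scc[4]=?,scc[5]=1,scc[6]=?,scc[7]=?,scc[8]=?)
step 3: low=(low[0]=0,low[1]=0,low[2]=?,low[3]=3,low[4]=?,low[5]=2,low[6]=?,low[7]=?,low[8]=?); scc=(scc[0]=?,scc[1]=?,scc[2]=?,scc[3]=0,scc[4]=?,scc[5]=1,scc[6]=?,scc[7]=?,scc[8]=?)
step 4: low=(low[0]=0,low[1]=0,low[2]=?,low[3]=3,low[4]=4,low[5]=2,low[6]=?,low[7]=?,low[8]=?); scc=(scc[0]=?,scc[1]=?,scc[2]=?,scc[3]=0,scc[4]=2,scc[5]=1,scc[6]=?,scc[7]=?,scc[8]=?)
step 5: low=(low[0]=0,low[1]=0,low[2]=?,low[3]=3,low[4]=4,low[5]=2,low[6]=?,low[7]=?,low[8]=?); scc=(scc[0]=3,scc[1]=3,scc[2]=?,scc[3]=0,scc[4]=2,scc[5]=1,scc[6]=?,scc[7]=?,scc[8]=?)
step 6: low=(low[0]=0,low[1]=0,low[2]=5,low[3]=3,low[4]=4,low[5]=2,low[6]=?,low[7]=?,low[8]=?); scc=(scc[0]=3,scc[1]=3,scc[2]=4,scc[3]=0,scc[4]=2,scc[5]=1,scc[6]=?,scc[7]=?,scc[8]=?)
step 7: low=(low[0]=0,low[1]=0,low[2]=5,low[3]=3,low[4]=4,low[5]=2,low[6]=6,low[7]=?,low[8]=?); scc=(scc[0]=3,scc[1]=3,scc[2]=4,scc[3]=0,scc[4]=2,scc[5]=1,scc[6]=5,scc[7]=?,scc[8]=?)
step 8: low=(low[0]=0,low[1]=0,low[2]=5,low[3]=3,low[4]=4,low[5]=2,low[6]=6,low[7]=7,low[8]=?); scc=(scc[0]=3,scc[1]=3,scc[2]=4,scc[3]=0,scc[4]=2,scc[5]=1,scc[6]=5,scc[7]=6,scc[8]=?)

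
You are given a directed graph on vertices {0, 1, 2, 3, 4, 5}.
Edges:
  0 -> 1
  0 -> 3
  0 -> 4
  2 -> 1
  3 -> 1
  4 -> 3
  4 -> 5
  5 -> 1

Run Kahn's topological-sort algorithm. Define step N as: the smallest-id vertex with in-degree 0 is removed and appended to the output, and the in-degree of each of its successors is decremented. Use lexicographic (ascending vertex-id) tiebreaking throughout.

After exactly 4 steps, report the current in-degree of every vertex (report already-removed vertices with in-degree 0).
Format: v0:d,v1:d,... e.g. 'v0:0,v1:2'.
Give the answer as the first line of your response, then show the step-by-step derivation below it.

v0:0,v1:1,v2:0,v3:0,v4:0,v5:0

step 1: output 0; order=[0]; indeg=(0,3,0,1,0,1)
step 2: output 2; order=[0,2]; indeg=(0,2,0,1,0,1)
step 3: output 4; order=[0,2,4]; indeg=(0,2,0,0,0,0)
step 4: output 3; order=[0,2,4,3]; indeg=(0,1,0,0,0,0)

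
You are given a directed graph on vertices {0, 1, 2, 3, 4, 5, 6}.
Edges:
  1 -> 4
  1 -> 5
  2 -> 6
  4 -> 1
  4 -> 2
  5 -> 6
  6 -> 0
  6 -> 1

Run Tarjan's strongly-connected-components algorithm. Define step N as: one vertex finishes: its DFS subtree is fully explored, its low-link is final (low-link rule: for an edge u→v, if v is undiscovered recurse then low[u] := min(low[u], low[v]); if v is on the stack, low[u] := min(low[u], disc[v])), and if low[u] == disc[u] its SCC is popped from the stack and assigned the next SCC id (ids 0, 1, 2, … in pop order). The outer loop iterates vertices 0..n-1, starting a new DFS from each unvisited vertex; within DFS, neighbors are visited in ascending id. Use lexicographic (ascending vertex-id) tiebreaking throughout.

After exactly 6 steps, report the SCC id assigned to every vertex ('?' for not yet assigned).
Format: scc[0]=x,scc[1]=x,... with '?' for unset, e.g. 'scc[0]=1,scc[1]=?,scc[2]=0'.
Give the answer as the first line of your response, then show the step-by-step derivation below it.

scc[0]=0,scc[1]=1,scc[2]=1,scc[3]=?,scc[4]=1,scc[5]=1,scc[6]=1

step 1: low=(low[0]=0,low[1]=?,low[2]=?,low[3]=?,low[4]=?,low[5]=?,low[6]=?); scc=(scc[0]=0,scc[1]=?,scc[2]=?,scc[3]=?,scc[4]=?,scc[5]=?,scc[6]=?)
step 2: low=(low[0]=0,low[1]=1,low[2]=3,low[3]=?,low[4]=1,low[5]=?,low[6]=1); scc=(scc[0]=0,scc[1]=?,scc[2]=?,scc[3]=?,scc[4]=?,scc[5]=?,scc[6]=?)
step 3: low=(low[0]=0,low[1]=1,low[2]=1,low[3]=?,low[4]=1,low[5]=?,low[6]=1); scc=(scc[0]=0,scc[1]=?,scc[2]=?,scc[3]=?,scc[4]=?,scc[5]=?,scc[6]=?)
step 4: low=(low[0]=0,low[1]=1,low[2]=1,low[3]=?,low[4]=1,low[5]=?,low[6]=1); scc=(scc[0]=0,scc[1]=?,scc[2]=?,scc[3]=?,scc[4]=?,scc[5]=?,scc[6]=?)
step 5: low=(low[0]=0,low[1]=1,low[2]=1,low[3]=?,low[4]=1,low[5]=4,low[6]=1); scc=(scc[0]=0,scc[1]=?,scc[2]=?,scc[3]=?,scc[4]=?,scc[5]=?,scc[6]=?)
step 6: low=(low[0]=0,low[1]=1,low[2]=1,low[3]=?,low[4]=1,low[5]=4,low[6]=1); scc=(scc[0]=0,scc[1]=1,scc[2]=1,scc[3]=?,scc[4]=1,scc[5]=1,scc[6]=1)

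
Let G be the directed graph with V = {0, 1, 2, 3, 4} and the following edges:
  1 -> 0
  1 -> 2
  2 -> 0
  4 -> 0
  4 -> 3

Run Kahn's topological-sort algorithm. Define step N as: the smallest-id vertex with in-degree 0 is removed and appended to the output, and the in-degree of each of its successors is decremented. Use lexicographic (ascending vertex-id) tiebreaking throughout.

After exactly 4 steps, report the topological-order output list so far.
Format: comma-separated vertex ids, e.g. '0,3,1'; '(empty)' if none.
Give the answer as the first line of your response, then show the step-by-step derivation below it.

1,2,4,0

step 1: output 1; order=[1]; indeg=(2,0,0,1,0)
step 2: output 2; order=[1,2]; indeg=(1,0,0,1,0)
step 3: output 4; order=[1,2,4]; indeg=(0,0,0,0,0)
step 4: output 0; order=[1,2,4,0]; indeg=(0,0,0,0,0)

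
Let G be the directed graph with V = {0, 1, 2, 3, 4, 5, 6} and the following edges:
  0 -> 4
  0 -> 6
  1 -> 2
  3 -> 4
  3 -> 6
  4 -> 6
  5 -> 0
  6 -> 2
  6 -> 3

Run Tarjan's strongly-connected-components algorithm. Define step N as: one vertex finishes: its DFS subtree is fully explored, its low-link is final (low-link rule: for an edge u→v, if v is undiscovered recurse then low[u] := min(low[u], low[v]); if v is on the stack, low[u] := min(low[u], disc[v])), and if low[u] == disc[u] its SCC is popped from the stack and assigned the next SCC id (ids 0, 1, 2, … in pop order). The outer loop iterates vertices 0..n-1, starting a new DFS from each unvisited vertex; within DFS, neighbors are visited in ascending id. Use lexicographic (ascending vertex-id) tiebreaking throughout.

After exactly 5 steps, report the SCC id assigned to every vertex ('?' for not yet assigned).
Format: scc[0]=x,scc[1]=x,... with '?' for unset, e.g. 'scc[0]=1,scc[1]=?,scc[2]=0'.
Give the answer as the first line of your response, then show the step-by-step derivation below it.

scc[0]=2,scc[1]=?,scc[2]=0,scc[3]=1,scc[4]=1,scc[5]=?,scc[6]=1

step 1: low=(low[0]=0,low[1]=?,low[2]=3,low[3]=?,low[4]=1,low[5]=?,low[6]=2); scc=(scc[0]=?,scc[1]=?,scc[2]=0,scc[3]=?,scc[4]=?,scc[5]=?,scc[6]=?)
step 2: low=(low[0]=0,low[1]=?,low[2]=3,low[3]=1,low[4]=1,low[5]=?,low[6]=2); scc=(scc[0]=?,scc[1]=?,scc[2]=0,scc[3]=?,scc[4]=?,scc[5]=?,scc[6]=?)
step 3: low=(low[0]=0,low[1]=?,low[2]=3,low[3]=1,low[4]=1,low[5]=?,low[6]=1); scc=(scc[0]=?,scc[1]=?,scc[2]=0,scc[3]=?,scc[4]=?,scc[5]=?,scc[6]=?)
step 4: low=(low[0]=0,low[1]=?,low[2]=3,low[3]=1,low[4]=1,low[5]=?,low[6]=1); scc=(scc[0]=?,scc[1]=?,scc[2]=0,scc[3]=1,scc[4]=1,scc[5]=?,scc[6]=1)
step 5: low=(low[0]=0,low[1]=?,low[2]=3,low[3]=1,low[4]=1,low[5]=?,low[6]=1); scc=(scc[0]=2,scc[1]=?,scc[2]=0,scc[3]=1,scc[4]=1,scc[5]=?,scc[6]=1)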